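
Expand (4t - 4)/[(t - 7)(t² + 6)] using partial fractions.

At t=7: α = (4·7 - 4)/(7² + 6) = 24/55. β = -α = -24/55, γ = 4 - 7·α = 52/55
Result: (24/55)/(t - 7) - ((24/55)t - 52/55)/(t² + 6)


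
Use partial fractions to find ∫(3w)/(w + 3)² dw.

Decompose: α = 3, β = 3·(-3) + 0 = -9, so (3w)/(w + 3)² = 3/(w + 3) - 9/(w + 3)². Integrate: ∫ α/(w + 3) dw = 3 ln|(w + 3)|; ∫ β/(w + 3)² dw = 9/(w + 3). Sum: 3 ln|(w + 3)| + 9/(w + 3) + C


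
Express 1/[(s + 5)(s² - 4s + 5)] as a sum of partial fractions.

Cover-up at s = -5: α = 1/((-5)² - 4·(-5) + 5) = 1/50. Then β = -α = -1/50, γ = -α·(-4 - 5) = 9/50
Result: (1/50)/(s + 5) - ((1/50)s - 9/50)/(s² - 4s + 5)


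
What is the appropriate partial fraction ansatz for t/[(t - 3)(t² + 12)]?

Linear + irreducible quadratic: A/(t - 3) + (Bt + C)/(t² + 12)


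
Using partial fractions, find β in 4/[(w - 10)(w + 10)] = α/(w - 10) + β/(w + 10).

Cover-up at w = -10: β = 4/(-10 - 10) = -4/20 = -1/5


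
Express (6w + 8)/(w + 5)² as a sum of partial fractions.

(6w + 8) = A(w + 5) + B. At w = -5: B = 6·(-5) + 8 = -22. Coeff of w: A = 6
Result: 6/(w + 5) - 22/(w + 5)²


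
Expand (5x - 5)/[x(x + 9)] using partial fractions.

At x=0: P = (5·0 - 5)/(0 + 9) = -5/9. At x=-9: Q = (5·(-9) - 5)/(-9 - 0) = 50/9
Result: (-5/9)/x + (50/9)/(x + 9)


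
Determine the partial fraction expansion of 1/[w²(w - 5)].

Cover-up at w=5: γ = 1/(5 - 0)² = 1/25. Cover-up at w=0: β = 1/(0 - 5) = -1/5. Comparing w² coeff: α = -γ = -1/25
Result: (-1/25)/w - (1/5)/w² + (1/25)/(w - 5)


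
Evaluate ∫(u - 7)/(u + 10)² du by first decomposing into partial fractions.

Decompose: A = 1, B = 1·(-10) - 7 = -17, so (u - 7)/(u + 10)² = 1/(u + 10) - 17/(u + 10)². Integrate: ∫ A/(u + 10) du = ln|(u + 10)|; ∫ B/(u + 10)² du = 17/(u + 10). Sum: ln|(u + 10)| + 17/(u + 10) + C


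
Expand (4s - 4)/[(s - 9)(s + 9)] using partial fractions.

At s=9: α = (4·9 - 4)/(9 + 9) = 16/9. At s=-9: β = (4·(-9) - 4)/(-9 - 9) = 20/9
Result: (16/9)/(s - 9) + (20/9)/(s + 9)


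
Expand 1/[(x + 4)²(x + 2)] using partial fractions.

Cover-up at x=-2: γ = 1/(-2 + 4)² = 1/4. Cover-up at x=-4: β = 1/(-4 + 2) = -1/2. Comparing x² coeff: α = -γ = -1/4
Result: (-1/4)/(x + 4) - (1/2)/(x + 4)² + (1/4)/(x + 2)


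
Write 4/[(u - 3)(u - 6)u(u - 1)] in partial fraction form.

Using Heaviside cover-up: (-2/9)/(u - 3) + (2/45)/(u - 6) - (2/9)/u + (2/5)/(u - 1)


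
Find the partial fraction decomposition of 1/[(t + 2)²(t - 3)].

Cover-up at t=3: C = 1/(3 + 2)² = 1/25. Cover-up at t=-2: B = 1/(-2 - 3) = -1/5. Comparing t² coeff: A = -C = -1/25
Result: (-1/25)/(t + 2) - (1/5)/(t + 2)² + (1/25)/(t - 3)


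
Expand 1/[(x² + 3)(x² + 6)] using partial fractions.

Coefficient matching gives A = C = 0, B = 1/(6-3) = 1/3, D = -B = -1/3
Result: (1/3)/(x² + 3) - (1/3)/(x² + 6)


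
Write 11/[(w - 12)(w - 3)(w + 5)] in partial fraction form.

Using cover-up method: α = 11/153, β = -11/72, γ = 11/136
Result: (11/153)/(w - 12) - (11/72)/(w - 3) + (11/136)/(w + 5)


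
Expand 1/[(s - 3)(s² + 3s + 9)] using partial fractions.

Cover-up at s = 3: A = 1/(3² + 3·3 + 9) = 1/27. Then B = -A = -1/27, C = -A·(3 + 3) = -2/9
Result: (1/27)/(s - 3) - ((1/27)s + 2/9)/(s² + 3s + 9)


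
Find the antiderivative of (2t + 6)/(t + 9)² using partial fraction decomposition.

Decompose: α = 2, β = 2·(-9) + 6 = -12, so (2t + 6)/(t + 9)² = 2/(t + 9) - 12/(t + 9)². Integrate: ∫ α/(t + 9) dt = 2 ln|(t + 9)|; ∫ β/(t + 9)² dt = 12/(t + 9). Sum: 2 ln|(t + 9)| + 12/(t + 9) + C


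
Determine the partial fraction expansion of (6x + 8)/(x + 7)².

(6x + 8) = A(x + 7) + B. At x = -7: B = 6·(-7) + 8 = -34. Coeff of x: A = 6
Result: 6/(x + 7) - 34/(x + 7)²


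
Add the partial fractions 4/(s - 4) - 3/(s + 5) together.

Common denominator (s - 4)(s + 5). Numerator: 4(s + 5) - 3(s - 4) = (4s + 20) - (3s - 12) = s + 32
Result: (s + 32)/[(s - 4)(s + 5)]


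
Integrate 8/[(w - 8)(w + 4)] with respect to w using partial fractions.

Decompose: 8/[(w - 8)(w + 4)] = (2/3)/(w - 8) - (2/3)/(w + 4). Integrate each term: (2/3) ln|(w - 8)| - (2/3) ln|(w + 4)| + C


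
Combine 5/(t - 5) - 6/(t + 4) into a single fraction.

Common denominator (t - 5)(t + 4). Numerator: 5(t + 4) - 6(t - 5) = (5t + 20) - (6t - 30) = -t + 50
Result: (-t + 50)/[(t - 5)(t + 4)]


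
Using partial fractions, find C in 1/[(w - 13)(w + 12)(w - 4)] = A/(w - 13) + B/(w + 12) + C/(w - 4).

Cover-up at w = 4: C = 1/[(4 - 13)(4 + 12)] = 1/[(-9)(16)] = -1/144


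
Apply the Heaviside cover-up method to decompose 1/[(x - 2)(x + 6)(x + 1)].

Cover (x - 2), x=2: α = 1/[(2 + 6)(2 + 1)] = 1/24. Cover (x + 6), x=-6: β = 1/[(-6 - 2)(-6 + 1)] = 1/40. Cover (x + 1), x=-1: γ = 1/[(-1 - 2)(-1 + 6)] = -1/15.
Result: (1/24)/(x - 2) + (1/40)/(x + 6) - (1/15)/(x + 1)


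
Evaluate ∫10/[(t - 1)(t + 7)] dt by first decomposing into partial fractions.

Decompose: 10/[(t - 1)(t + 7)] = (5/4)/(t - 1) - (5/4)/(t + 7). Integrate each term: (5/4) ln|(t - 1)| - (5/4) ln|(t + 7)| + C


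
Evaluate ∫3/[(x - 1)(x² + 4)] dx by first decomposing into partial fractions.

Cover-up at x=1: A = 3/(1²+4) = 3/5. Coeff matching: B = -3/5, C = -3/5. Decomposition: (3/5)/(x - 1) - ((3/5)x + 3/5)/(x² + 4). Integrate: linear → ln, quadratic → (1/2)ln + arctan: (3/5) ln|(x - 1)| - (3/10) ln(x² + 4) - (3/10) arctan(x/2) + C


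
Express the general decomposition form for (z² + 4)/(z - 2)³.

Repeated linear factor (power 3): A/(z - 2) + B/(z - 2)² + C/(z - 2)³


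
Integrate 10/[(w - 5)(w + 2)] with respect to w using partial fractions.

Decompose: 10/[(w - 5)(w + 2)] = (10/7)/(w - 5) - (10/7)/(w + 2). Integrate each term: (10/7) ln|(w - 5)| - (10/7) ln|(w + 2)| + C


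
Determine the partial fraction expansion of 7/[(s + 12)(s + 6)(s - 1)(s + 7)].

Using Heaviside cover-up: (-7/390)/(s + 12) - (1/6)/(s + 6) + (1/104)/(s - 1) + (7/40)/(s + 7)


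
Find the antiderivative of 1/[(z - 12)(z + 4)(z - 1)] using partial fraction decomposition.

Cover-up: A = 1/176, B = 1/80, C = -1/55. Decomposition: (1/176)/(z - 12) + (1/80)/(z + 4) - (1/55)/(z - 1). Integrate each term: (1/176) ln|(z - 12)| + (1/80) ln|(z + 4)| - (1/55) ln|(z - 1)| + C


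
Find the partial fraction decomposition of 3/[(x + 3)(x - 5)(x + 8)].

Using cover-up method: A = -3/40, B = 3/104, C = 3/65
Result: (-3/40)/(x + 3) + (3/104)/(x - 5) + (3/65)/(x + 8)


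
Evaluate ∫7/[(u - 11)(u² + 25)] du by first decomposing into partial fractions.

Cover-up at u=11: P = 7/(11²+25) = 7/146. Coeff matching: Q = -7/146, R = -77/146. Decomposition: (7/146)/(u - 11) - ((7/146)u + 77/146)/(u² + 25). Integrate: linear → ln, quadratic → (1/2)ln + arctan: (7/146) ln|(u - 11)| - (7/292) ln(u² + 25) - (77/730) arctan(u/5) + C


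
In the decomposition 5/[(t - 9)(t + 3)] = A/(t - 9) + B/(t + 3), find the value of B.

Cover-up at t = -3: B = 5/(-3 - 9) = -5/12


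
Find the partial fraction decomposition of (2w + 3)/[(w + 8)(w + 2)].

At w=-8: A = (2·(-8) + 3)/(-8 + 2) = 13/6. At w=-2: B = (2·(-2) + 3)/(-2 + 8) = -1/6
Result: (13/6)/(w + 8) - (1/6)/(w + 2)


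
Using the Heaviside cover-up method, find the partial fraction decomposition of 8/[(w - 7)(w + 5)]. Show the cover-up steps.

Cover (w - 7): set w=7, get P = 8/(7 + 5) = 2/3. Cover (w + 5): set w=-5, get Q = 8/(-5 - 7) = -2/3.
Result: (2/3)/(w - 7) - (2/3)/(w + 5)


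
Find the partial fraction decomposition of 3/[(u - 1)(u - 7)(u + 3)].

Using cover-up method: α = -1/8, β = 1/20, γ = 3/40
Result: (-1/8)/(u - 1) + (1/20)/(u - 7) + (3/40)/(u + 3)


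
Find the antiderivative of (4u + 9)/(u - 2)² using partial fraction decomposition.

Decompose: α = 4, β = 4·2 + 9 = 17, so (4u + 9)/(u - 2)² = 4/(u - 2) + 17/(u - 2)². Integrate: ∫ α/(u - 2) du = 4 ln|(u - 2)|; ∫ β/(u - 2)² du = -17/(u - 2). Sum: 4 ln|(u - 2)| - 17/(u - 2) + C


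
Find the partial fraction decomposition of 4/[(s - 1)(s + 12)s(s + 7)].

Using Heaviside cover-up: (1/26)/(s - 1) - (1/195)/(s + 12) - (1/21)/s + (1/70)/(s + 7)


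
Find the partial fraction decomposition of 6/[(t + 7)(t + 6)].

6/(t + 7)(t + 6) = P/(t + 7) + Q/(t + 6). P = 6/(-7 + 6) = -6, Q = 6/(-6 + 7) = 6
Result: -6/(t + 7) + 6/(t + 6)


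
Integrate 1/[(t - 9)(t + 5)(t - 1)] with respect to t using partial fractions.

Cover-up: A = 1/112, B = 1/84, C = -1/48. Decomposition: (1/112)/(t - 9) + (1/84)/(t + 5) - (1/48)/(t - 1). Integrate each term: (1/112) ln|(t - 9)| + (1/84) ln|(t + 5)| - (1/48) ln|(t - 1)| + C


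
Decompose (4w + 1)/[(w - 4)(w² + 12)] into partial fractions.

At w=4: A = (4·4 + 1)/(4² + 12) = 17/28. B = -A = -17/28, C = 4 - 4·A = 11/7
Result: (17/28)/(w - 4) - ((17/28)w - 11/7)/(w² + 12)


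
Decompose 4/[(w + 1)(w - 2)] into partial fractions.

4/(w + 1)(w - 2) = α/(w + 1) + β/(w - 2). α = 4/(-1 - 2) = -4/3, β = 4/(2 + 1) = 4/3
Result: (-4/3)/(w + 1) + (4/3)/(w - 2)


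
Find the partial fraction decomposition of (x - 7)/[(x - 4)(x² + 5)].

At x=4: A = (1·4 - 7)/(4² + 5) = -1/7. B = -A = 1/7, C = 1 - 4·A = 11/7
Result: (-1/7)/(x - 4) + ((1/7)x + 11/7)/(x² + 5)


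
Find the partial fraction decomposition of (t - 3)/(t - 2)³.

(t - 3) = α(t - 2)² + β(t - 2) + γ. At t = 2: γ = 1·2 - 3 = -1. Coefficients: α = 0, β = 1
Result: 1/(t - 2)² - 1/(t - 2)³


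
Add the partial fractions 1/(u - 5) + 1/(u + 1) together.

Common denominator (u - 5)(u + 1). Numerator: 1(u + 1) + 1(u - 5) = (u + 1) + (u - 5) = 2u - 4
Result: (2u - 4)/[(u - 5)(u + 1)]


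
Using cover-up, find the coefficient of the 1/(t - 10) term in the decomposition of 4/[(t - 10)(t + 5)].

Cover (t - 10), set t=10: 4/((t + 5) at t=10) = 4/(15) = 4/15


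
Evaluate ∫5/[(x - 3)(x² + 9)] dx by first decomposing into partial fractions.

Cover-up at x=3: A = 5/(3²+9) = 5/18. Coeff matching: B = -5/18, C = -5/6. Decomposition: (5/18)/(x - 3) - ((5/18)x + 5/6)/(x² + 9). Integrate: linear → ln, quadratic → (1/2)ln + arctan: (5/18) ln|(x - 3)| - (5/36) ln(x² + 9) - (5/18) arctan(x/3) + C


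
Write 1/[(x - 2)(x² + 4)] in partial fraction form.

Cover-up at x = 2: A = 1/(2² + 4) = 1/8. Then B = -A = -1/8, C = -A·(0 + 2) = -1/4
Result: (1/8)/(x - 2) - ((1/8)x + 1/4)/(x² + 4)


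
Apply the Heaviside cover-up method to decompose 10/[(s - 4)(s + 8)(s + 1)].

Cover (s - 4), s=4: P = 10/[(4 + 8)(4 + 1)] = 1/6. Cover (s + 8), s=-8: Q = 10/[(-8 - 4)(-8 + 1)] = 5/42. Cover (s + 1), s=-1: R = 10/[(-1 - 4)(-1 + 8)] = -2/7.
Result: (1/6)/(s - 4) + (5/42)/(s + 8) - (2/7)/(s + 1)


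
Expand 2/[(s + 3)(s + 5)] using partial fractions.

2/(s + 3)(s + 5) = P/(s + 3) + Q/(s + 5). P = 2/(-3 + 5) = 1, Q = 2/(-5 + 3) = -1
Result: 1/(s + 3) - 1/(s + 5)


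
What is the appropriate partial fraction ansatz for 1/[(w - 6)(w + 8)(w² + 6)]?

Two linear + quadratic: α/(w - 6) + β/(w + 8) + (γw + δ)/(w² + 6)


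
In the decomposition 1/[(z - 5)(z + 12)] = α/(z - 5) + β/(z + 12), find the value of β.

Cover-up at z = -12: β = 1/(-12 - 5) = -1/17


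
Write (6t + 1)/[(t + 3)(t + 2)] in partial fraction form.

At t=-3: A = (6·(-3) + 1)/(-3 + 2) = 17. At t=-2: B = (6·(-2) + 1)/(-2 + 3) = -11
Result: 17/(t + 3) - 11/(t + 2)


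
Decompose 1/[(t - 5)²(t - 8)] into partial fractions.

Cover-up at t=8: γ = 1/(8 - 5)² = 1/9. Cover-up at t=5: β = 1/(5 - 8) = -1/3. Comparing t² coeff: α = -γ = -1/9
Result: (-1/9)/(t - 5) - (1/3)/(t - 5)² + (1/9)/(t - 8)


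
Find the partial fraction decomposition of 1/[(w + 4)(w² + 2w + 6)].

Cover-up at w = -4: α = 1/((-4)² + 2·(-4) + 6) = 1/14. Then β = -α = -1/14, γ = -α·(2 - 4) = 1/7
Result: (1/14)/(w + 4) - ((1/14)w - 1/7)/(w² + 2w + 6)


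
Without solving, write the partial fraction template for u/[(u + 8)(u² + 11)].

Linear + irreducible quadratic: α/(u + 8) + (βu + γ)/(u² + 11)


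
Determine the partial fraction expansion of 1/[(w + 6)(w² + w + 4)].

Cover-up at w = -6: A = 1/((-6)² + 1·(-6) + 4) = 1/34. Then B = -A = -1/34, C = -A·(1 - 6) = 5/34
Result: (1/34)/(w + 6) - ((1/34)w - 5/34)/(w² + w + 4)


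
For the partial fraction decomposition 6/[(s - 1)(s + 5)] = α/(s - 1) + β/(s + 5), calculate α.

Cover-up at s = 1: α = 6/(1 + 5) = 6/6 = 1


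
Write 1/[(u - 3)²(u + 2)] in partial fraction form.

Cover-up at u=-2: C = 1/(-2 - 3)² = 1/25. Cover-up at u=3: B = 1/(3 + 2) = 1/5. Comparing u² coeff: A = -C = -1/25
Result: (-1/25)/(u - 3) + (1/5)/(u - 3)² + (1/25)/(u + 2)


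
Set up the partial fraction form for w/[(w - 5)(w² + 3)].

Linear + irreducible quadratic: α/(w - 5) + (βw + γ)/(w² + 3)


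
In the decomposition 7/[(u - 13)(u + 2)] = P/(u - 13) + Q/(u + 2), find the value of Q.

Cover-up at u = -2: Q = 7/(-2 - 13) = -7/15


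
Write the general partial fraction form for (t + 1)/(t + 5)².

Repeated linear factor: A/(t + 5) + B/(t + 5)²


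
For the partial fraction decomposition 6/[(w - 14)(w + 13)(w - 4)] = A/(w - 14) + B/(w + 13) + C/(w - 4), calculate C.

Cover-up at w = 4: C = 6/[(4 - 14)(4 + 13)] = 6/[(-10)(17)] = -6/170 = -3/85


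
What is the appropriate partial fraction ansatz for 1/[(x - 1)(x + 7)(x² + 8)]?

Two linear + quadratic: A/(x - 1) + B/(x + 7) + (Cx + D)/(x² + 8)


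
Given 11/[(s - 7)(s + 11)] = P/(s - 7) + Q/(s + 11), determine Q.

Cover-up at s = -11: Q = 11/(-11 - 7) = -11/18


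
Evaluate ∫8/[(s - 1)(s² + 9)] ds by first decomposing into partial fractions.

Cover-up at s=1: P = 8/(1²+9) = 4/5. Coeff matching: Q = -4/5, R = -4/5. Decomposition: (4/5)/(s - 1) - ((4/5)s + 4/5)/(s² + 9). Integrate: linear → ln, quadratic → (1/2)ln + arctan: (4/5) ln|(s - 1)| - (2/5) ln(s² + 9) - (4/15) arctan(s/3) + C


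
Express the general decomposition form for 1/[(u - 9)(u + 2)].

Distinct linear factors: A/(u - 9) + B/(u + 2)


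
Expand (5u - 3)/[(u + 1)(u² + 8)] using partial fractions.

At u=-1: α = (5·(-1) - 3)/((-1)² + 8) = -8/9. β = -α = 8/9, γ = 5 - (-1)·α = 37/9
Result: (-8/9)/(u + 1) + ((8/9)u + 37/9)/(u² + 8)


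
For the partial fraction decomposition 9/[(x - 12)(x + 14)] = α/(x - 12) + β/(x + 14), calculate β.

Cover-up at x = -14: β = 9/(-14 - 12) = -9/26


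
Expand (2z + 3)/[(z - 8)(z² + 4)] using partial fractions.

At z=8: P = (2·8 + 3)/(8² + 4) = 19/68. Q = -P = -19/68, R = 2 - 8·P = -4/17
Result: (19/68)/(z - 8) - ((19/68)z + 4/17)/(z² + 4)


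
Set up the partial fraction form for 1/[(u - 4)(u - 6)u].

Three distinct linear factors: P/(u - 4) + Q/(u - 6) + R/u


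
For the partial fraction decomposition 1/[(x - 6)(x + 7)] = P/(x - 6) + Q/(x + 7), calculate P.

Cover-up at x = 6: P = 1/(6 + 7) = 1/13


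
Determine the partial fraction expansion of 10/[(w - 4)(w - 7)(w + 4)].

Using cover-up method: P = -5/12, Q = 10/33, R = 5/44
Result: (-5/12)/(w - 4) + (10/33)/(w - 7) + (5/44)/(w + 4)


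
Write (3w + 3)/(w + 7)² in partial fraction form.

(3w + 3) = P(w + 7) + Q. At w = -7: Q = 3·(-7) + 3 = -18. Coeff of w: P = 3
Result: 3/(w + 7) - 18/(w + 7)²


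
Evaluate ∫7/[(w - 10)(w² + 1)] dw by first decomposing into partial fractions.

Cover-up at w=10: A = 7/(10²+1) = 7/101. Coeff matching: B = -7/101, C = -70/101. Decomposition: (7/101)/(w - 10) - ((7/101)w + 70/101)/(w² + 1). Integrate: linear → ln, quadratic → (1/2)ln + arctan: (7/101) ln|(w - 10)| - (7/202) ln(w² + 1) - (70/101) arctan(w) + C


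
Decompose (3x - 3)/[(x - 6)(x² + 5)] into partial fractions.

At x=6: P = (3·6 - 3)/(6² + 5) = 15/41. Q = -P = -15/41, R = 3 - 6·P = 33/41
Result: (15/41)/(x - 6) - ((15/41)x - 33/41)/(x² + 5)


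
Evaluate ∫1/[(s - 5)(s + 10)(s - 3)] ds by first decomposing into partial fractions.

Cover-up: P = 1/30, Q = 1/195, R = -1/26. Decomposition: (1/30)/(s - 5) + (1/195)/(s + 10) - (1/26)/(s - 3). Integrate each term: (1/30) ln|(s - 5)| + (1/195) ln|(s + 10)| - (1/26) ln|(s - 3)| + C


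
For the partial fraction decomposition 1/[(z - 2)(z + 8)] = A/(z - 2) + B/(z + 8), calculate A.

Cover-up at z = 2: A = 1/(2 + 8) = 1/10


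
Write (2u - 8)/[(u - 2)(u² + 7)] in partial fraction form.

At u=2: A = (2·2 - 8)/(2² + 7) = -4/11. B = -A = 4/11, C = 2 - 2·A = 30/11
Result: (-4/11)/(u - 2) + ((4/11)u + 30/11)/(u² + 7)


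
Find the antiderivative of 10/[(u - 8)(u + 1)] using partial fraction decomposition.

Decompose: 10/[(u - 8)(u + 1)] = (10/9)/(u - 8) - (10/9)/(u + 1). Integrate each term: (10/9) ln|(u - 8)| - (10/9) ln|(u + 1)| + C


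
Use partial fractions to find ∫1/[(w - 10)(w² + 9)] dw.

Cover-up at w=10: P = 1/(10²+9) = 1/109. Coeff matching: Q = -1/109, R = -10/109. Decomposition: (1/109)/(w - 10) - ((1/109)w + 10/109)/(w² + 9). Integrate: linear → ln, quadratic → (1/2)ln + arctan: (1/109) ln|(w - 10)| - (1/218) ln(w² + 9) - (10/327) arctan(w/3) + C


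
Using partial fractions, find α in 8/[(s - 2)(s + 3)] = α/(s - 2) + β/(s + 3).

Cover-up at s = 2: α = 8/(2 + 3) = 8/5


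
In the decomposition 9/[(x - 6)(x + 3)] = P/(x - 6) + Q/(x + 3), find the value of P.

Cover-up at x = 6: P = 9/(6 + 3) = 9/9 = 1


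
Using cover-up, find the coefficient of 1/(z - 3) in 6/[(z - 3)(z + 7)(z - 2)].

Cover (z - 3), set z=3: 6/[(3 + 7)(3 - 2)] = 3/5


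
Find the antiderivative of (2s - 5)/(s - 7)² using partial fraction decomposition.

Decompose: α = 2, β = 2·7 - 5 = 9, so (2s - 5)/(s - 7)² = 2/(s - 7) + 9/(s - 7)². Integrate: ∫ α/(s - 7) ds = 2 ln|(s - 7)|; ∫ β/(s - 7)² ds = -9/(s - 7). Sum: 2 ln|(s - 7)| - 9/(s - 7) + C


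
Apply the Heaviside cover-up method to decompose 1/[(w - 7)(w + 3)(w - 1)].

Cover (w - 7), w=7: α = 1/[(7 + 3)(7 - 1)] = 1/60. Cover (w + 3), w=-3: β = 1/[(-3 - 7)(-3 - 1)] = 1/40. Cover (w - 1), w=1: γ = 1/[(1 - 7)(1 + 3)] = -1/24.
Result: (1/60)/(w - 7) + (1/40)/(w + 3) - (1/24)/(w - 1)


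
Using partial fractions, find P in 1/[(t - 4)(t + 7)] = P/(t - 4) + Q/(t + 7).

Cover-up at t = 4: P = 1/(4 + 7) = 1/11


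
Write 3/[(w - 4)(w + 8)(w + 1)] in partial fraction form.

Using cover-up method: α = 1/20, β = 1/28, γ = -3/35
Result: (1/20)/(w - 4) + (1/28)/(w + 8) - (3/35)/(w + 1)


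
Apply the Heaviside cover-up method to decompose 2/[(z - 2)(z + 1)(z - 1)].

Cover (z - 2), z=2: A = 2/[(2 + 1)(2 - 1)] = 2/3. Cover (z + 1), z=-1: B = 2/[(-1 - 2)(-1 - 1)] = 1/3. Cover (z - 1), z=1: C = 2/[(1 - 2)(1 + 1)] = -1.
Result: (2/3)/(z - 2) + (1/3)/(z + 1) - 1/(z - 1)


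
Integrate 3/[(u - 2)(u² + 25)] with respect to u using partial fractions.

Cover-up at u=2: A = 3/(2²+25) = 3/29. Coeff matching: B = -3/29, C = -6/29. Decomposition: (3/29)/(u - 2) - ((3/29)u + 6/29)/(u² + 25). Integrate: linear → ln, quadratic → (1/2)ln + arctan: (3/29) ln|(u - 2)| - (3/58) ln(u² + 25) - (6/145) arctan(u/5) + C


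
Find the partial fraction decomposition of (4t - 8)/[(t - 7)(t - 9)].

At t=7: P = (4·7 - 8)/(7 - 9) = -10. At t=9: Q = (4·9 - 8)/(9 - 7) = 14
Result: -10/(t - 7) + 14/(t - 9)


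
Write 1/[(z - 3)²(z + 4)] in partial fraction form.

Cover-up at z=-4: R = 1/(-4 - 3)² = 1/49. Cover-up at z=3: Q = 1/(3 + 4) = 1/7. Comparing z² coeff: P = -R = -1/49
Result: (-1/49)/(z - 3) + (1/7)/(z - 3)² + (1/49)/(z + 4)


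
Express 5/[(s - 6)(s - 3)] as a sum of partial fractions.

5/(s - 6)(s - 3) = A/(s - 6) + B/(s - 3). A = 5/(6 - 3) = 5/3, B = 5/(3 - 6) = -5/3
Result: (5/3)/(s - 6) - (5/3)/(s - 3)


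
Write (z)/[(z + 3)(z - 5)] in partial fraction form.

At z=-3: P = (1·(-3) + 0)/(-3 - 5) = 3/8. At z=5: Q = (1·5 + 0)/(5 + 3) = 5/8
Result: (3/8)/(z + 3) + (5/8)/(z - 5)


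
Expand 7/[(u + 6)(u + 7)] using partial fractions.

7/(u + 6)(u + 7) = P/(u + 6) + Q/(u + 7). P = 7/(-6 + 7) = 7, Q = 7/(-7 + 6) = -7
Result: 7/(u + 6) - 7/(u + 7)


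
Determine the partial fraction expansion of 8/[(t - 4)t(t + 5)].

Using cover-up method: α = 2/9, β = -2/5, γ = 8/45
Result: (2/9)/(t - 4) - (2/5)/t + (8/45)/(t + 5)


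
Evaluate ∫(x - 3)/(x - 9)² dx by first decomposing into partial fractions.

Decompose: P = 1, Q = 1·9 - 3 = 6, so (x - 3)/(x - 9)² = 1/(x - 9) + 6/(x - 9)². Integrate: ∫ P/(x - 9) dx = ln|(x - 9)|; ∫ Q/(x - 9)² dx = -6/(x - 9). Sum: ln|(x - 9)| - 6/(x - 9) + C


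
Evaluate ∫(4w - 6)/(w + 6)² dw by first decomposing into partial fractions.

Decompose: A = 4, B = 4·(-6) - 6 = -30, so (4w - 6)/(w + 6)² = 4/(w + 6) - 30/(w + 6)². Integrate: ∫ A/(w + 6) dw = 4 ln|(w + 6)|; ∫ B/(w + 6)² dw = 30/(w + 6). Sum: 4 ln|(w + 6)| + 30/(w + 6) + C


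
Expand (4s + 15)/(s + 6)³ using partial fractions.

(4s + 15) = A(s + 6)² + B(s + 6) + C. At s = -6: C = 4·(-6) + 15 = -9. Coefficients: A = 0, B = 4
Result: 4/(s + 6)² - 9/(s + 6)³


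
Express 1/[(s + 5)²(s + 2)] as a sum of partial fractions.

Cover-up at s=-2: C = 1/(-2 + 5)² = 1/9. Cover-up at s=-5: B = 1/(-5 + 2) = -1/3. Comparing s² coeff: A = -C = -1/9
Result: (-1/9)/(s + 5) - (1/3)/(s + 5)² + (1/9)/(s + 2)


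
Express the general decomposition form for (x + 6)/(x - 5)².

Repeated linear factor: A/(x - 5) + B/(x - 5)²


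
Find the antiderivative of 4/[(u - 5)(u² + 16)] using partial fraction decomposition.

Cover-up at u=5: A = 4/(5²+16) = 4/41. Coeff matching: B = -4/41, C = -20/41. Decomposition: (4/41)/(u - 5) - ((4/41)u + 20/41)/(u² + 16). Integrate: linear → ln, quadratic → (1/2)ln + arctan: (4/41) ln|(u - 5)| - (2/41) ln(u² + 16) - (5/41) arctan(u/4) + C


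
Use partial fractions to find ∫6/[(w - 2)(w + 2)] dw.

Decompose: 6/[(w - 2)(w + 2)] = (3/2)/(w - 2) - (3/2)/(w + 2). Integrate each term: (3/2) ln|(w - 2)| - (3/2) ln|(w + 2)| + C


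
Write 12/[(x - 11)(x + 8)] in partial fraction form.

12/(x - 11)(x + 8) = α/(x - 11) + β/(x + 8). α = 12/(11 + 8) = 12/19, β = 12/(-8 - 11) = -12/19
Result: (12/19)/(x - 11) - (12/19)/(x + 8)


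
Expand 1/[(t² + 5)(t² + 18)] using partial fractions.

Coefficient matching gives P = R = 0, Q = 1/(18-5) = 1/13, S = -Q = -1/13
Result: (1/13)/(t² + 5) - (1/13)/(t² + 18)


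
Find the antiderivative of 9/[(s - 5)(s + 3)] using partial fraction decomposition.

Decompose: 9/[(s - 5)(s + 3)] = (9/8)/(s - 5) - (9/8)/(s + 3). Integrate each term: (9/8) ln|(s - 5)| - (9/8) ln|(s + 3)| + C


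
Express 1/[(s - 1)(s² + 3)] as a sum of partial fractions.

Cover-up at s = 1: A = 1/(1² + 3) = 1/4. Then B = -A = -1/4, C = -A·(0 + 1) = -1/4
Result: (1/4)/(s - 1) - ((1/4)s + 1/4)/(s² + 3)


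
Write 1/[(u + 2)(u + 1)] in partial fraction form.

1/(u + 2)(u + 1) = P/(u + 2) + Q/(u + 1). P = 1/(-2 + 1) = -1, Q = 1/(-1 + 2) = 1
Result: -1/(u + 2) + 1/(u + 1)


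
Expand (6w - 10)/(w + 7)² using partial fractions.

(6w - 10) = A(w + 7) + B. At w = -7: B = 6·(-7) - 10 = -52. Coeff of w: A = 6
Result: 6/(w + 7) - 52/(w + 7)²


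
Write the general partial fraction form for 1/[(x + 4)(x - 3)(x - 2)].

Three distinct linear factors: P/(x + 4) + Q/(x - 3) + R/(x - 2)


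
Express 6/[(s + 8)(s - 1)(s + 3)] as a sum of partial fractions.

Using cover-up method: P = 2/15, Q = 1/6, R = -3/10
Result: (2/15)/(s + 8) + (1/6)/(s - 1) - (3/10)/(s + 3)


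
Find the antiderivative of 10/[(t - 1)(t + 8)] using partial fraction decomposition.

Decompose: 10/[(t - 1)(t + 8)] = (10/9)/(t - 1) - (10/9)/(t + 8). Integrate each term: (10/9) ln|(t - 1)| - (10/9) ln|(t + 8)| + C


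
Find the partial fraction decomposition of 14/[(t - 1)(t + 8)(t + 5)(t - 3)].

Using Heaviside cover-up: (-7/54)/(t - 1) - (14/297)/(t + 8) + (7/72)/(t + 5) + (7/88)/(t - 3)


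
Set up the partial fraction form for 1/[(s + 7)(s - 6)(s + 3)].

Three distinct linear factors: A/(s + 7) + B/(s - 6) + C/(s + 3)


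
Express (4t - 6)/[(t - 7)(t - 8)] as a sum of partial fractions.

At t=7: A = (4·7 - 6)/(7 - 8) = -22. At t=8: B = (4·8 - 6)/(8 - 7) = 26
Result: -22/(t - 7) + 26/(t - 8)


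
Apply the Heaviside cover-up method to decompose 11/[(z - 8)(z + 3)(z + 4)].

Cover (z - 8), z=8: A = 11/[(8 + 3)(8 + 4)] = 1/12. Cover (z + 3), z=-3: B = 11/[(-3 - 8)(-3 + 4)] = -1. Cover (z + 4), z=-4: C = 11/[(-4 - 8)(-4 + 3)] = 11/12.
Result: (1/12)/(z - 8) - 1/(z + 3) + (11/12)/(z + 4)


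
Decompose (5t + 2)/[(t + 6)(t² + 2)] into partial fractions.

At t=-6: P = (5·(-6) + 2)/((-6)² + 2) = -14/19. Q = -P = 14/19, R = 5 - (-6)·P = 11/19
Result: (-14/19)/(t + 6) + ((14/19)t + 11/19)/(t² + 2)


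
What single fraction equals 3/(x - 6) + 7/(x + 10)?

Common denominator (x - 6)(x + 10). Numerator: 3(x + 10) + 7(x - 6) = (3x + 30) + (7x - 42) = 10x - 12
Result: (10x - 12)/[(x - 6)(x + 10)]


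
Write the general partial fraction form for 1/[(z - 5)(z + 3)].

Distinct linear factors: P/(z - 5) + Q/(z + 3)


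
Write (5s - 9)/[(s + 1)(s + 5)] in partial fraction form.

At s=-1: A = (5·(-1) - 9)/(-1 + 5) = -7/2. At s=-5: B = (5·(-5) - 9)/(-5 + 1) = 17/2
Result: (-7/2)/(s + 1) + (17/2)/(s + 5)


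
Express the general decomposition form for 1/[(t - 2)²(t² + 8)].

Repeated linear + quadratic: A/(t - 2) + B/(t - 2)² + (Ct + D)/(t² + 8)


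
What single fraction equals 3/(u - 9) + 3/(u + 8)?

Common denominator (u - 9)(u + 8). Numerator: 3(u + 8) + 3(u - 9) = (3u + 24) + (3u - 27) = 6u - 3
Result: (6u - 3)/[(u - 9)(u + 8)]


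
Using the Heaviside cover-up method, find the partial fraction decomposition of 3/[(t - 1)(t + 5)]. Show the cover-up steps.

Cover (t - 1): set t=1, get A = 3/(1 + 5) = 1/2. Cover (t + 5): set t=-5, get B = 3/(-5 - 1) = -1/2.
Result: (1/2)/(t - 1) - (1/2)/(t + 5)


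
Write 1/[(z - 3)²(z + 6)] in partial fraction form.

Cover-up at z=-6: C = 1/(-6 - 3)² = 1/81. Cover-up at z=3: B = 1/(3 + 6) = 1/9. Comparing z² coeff: A = -C = -1/81
Result: (-1/81)/(z - 3) + (1/9)/(z - 3)² + (1/81)/(z + 6)


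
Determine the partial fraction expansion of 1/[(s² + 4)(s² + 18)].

Coefficient matching gives α = γ = 0, β = 1/(18-4) = 1/14, δ = -β = -1/14
Result: (1/14)/(s² + 4) - (1/14)/(s² + 18)


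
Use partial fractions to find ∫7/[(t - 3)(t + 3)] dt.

Decompose: 7/[(t - 3)(t + 3)] = (7/6)/(t - 3) - (7/6)/(t + 3). Integrate each term: (7/6) ln|(t - 3)| - (7/6) ln|(t + 3)| + C


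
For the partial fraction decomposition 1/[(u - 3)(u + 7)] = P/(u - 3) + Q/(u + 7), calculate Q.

Cover-up at u = -7: Q = 1/(-7 - 3) = -1/10


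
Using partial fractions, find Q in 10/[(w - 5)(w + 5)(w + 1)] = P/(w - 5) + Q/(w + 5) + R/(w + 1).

Cover-up at w = -5: Q = 10/[(-5 - 5)(-5 + 1)] = 10/[(-10)(-4)] = 10/40 = 1/4


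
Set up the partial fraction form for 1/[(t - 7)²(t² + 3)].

Repeated linear + quadratic: α/(t - 7) + β/(t - 7)² + (γt + δ)/(t² + 3)


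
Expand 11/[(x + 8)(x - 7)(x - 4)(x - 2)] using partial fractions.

Using Heaviside cover-up: (-11/1800)/(x + 8) + (11/225)/(x - 7) - (11/72)/(x - 4) + (11/100)/(x - 2)


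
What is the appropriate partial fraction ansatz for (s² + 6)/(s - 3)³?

Repeated linear factor (power 3): α/(s - 3) + β/(s - 3)² + γ/(s - 3)³


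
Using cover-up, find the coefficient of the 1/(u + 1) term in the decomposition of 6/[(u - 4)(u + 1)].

Cover (u + 1), set u=-1: 6/((u - 4) at u=-1) = 6/(-5) = -6/5


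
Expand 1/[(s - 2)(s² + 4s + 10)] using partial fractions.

Cover-up at s = 2: A = 1/(2² + 4·2 + 10) = 1/22. Then B = -A = -1/22, C = -A·(4 + 2) = -3/11
Result: (1/22)/(s - 2) - ((1/22)s + 3/11)/(s² + 4s + 10)


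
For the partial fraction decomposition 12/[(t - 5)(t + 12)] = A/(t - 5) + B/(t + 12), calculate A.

Cover-up at t = 5: A = 12/(5 + 12) = 12/17


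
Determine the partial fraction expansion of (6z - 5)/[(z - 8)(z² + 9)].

At z=8: P = (6·8 - 5)/(8² + 9) = 43/73. Q = -P = -43/73, R = 6 - 8·P = 94/73
Result: (43/73)/(z - 8) - ((43/73)z - 94/73)/(z² + 9)


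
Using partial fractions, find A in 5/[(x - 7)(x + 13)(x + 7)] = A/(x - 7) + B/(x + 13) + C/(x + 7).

Cover-up at x = 7: A = 5/[(7 + 13)(7 + 7)] = 5/[(20)(14)] = 5/280 = 1/56


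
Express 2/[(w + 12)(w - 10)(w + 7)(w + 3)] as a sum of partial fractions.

Using Heaviside cover-up: (-1/495)/(w + 12) + (1/2431)/(w - 10) + (1/170)/(w + 7) - (1/234)/(w + 3)


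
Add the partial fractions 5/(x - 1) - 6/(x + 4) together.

Common denominator (x - 1)(x + 4). Numerator: 5(x + 4) - 6(x - 1) = (5x + 20) - (6x - 6) = -x + 26
Result: (-x + 26)/[(x - 1)(x + 4)]


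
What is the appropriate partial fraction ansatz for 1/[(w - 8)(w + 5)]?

Distinct linear factors: A/(w - 8) + B/(w + 5)


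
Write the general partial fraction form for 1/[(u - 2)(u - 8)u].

Three distinct linear factors: A/(u - 2) + B/(u - 8) + C/u


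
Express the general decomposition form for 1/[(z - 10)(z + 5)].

Distinct linear factors: α/(z - 10) + β/(z + 5)


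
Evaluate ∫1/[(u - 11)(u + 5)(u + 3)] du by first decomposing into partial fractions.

Cover-up: P = 1/224, Q = 1/32, R = -1/28. Decomposition: (1/224)/(u - 11) + (1/32)/(u + 5) - (1/28)/(u + 3). Integrate each term: (1/224) ln|(u - 11)| + (1/32) ln|(u + 5)| - (1/28) ln|(u + 3)| + C


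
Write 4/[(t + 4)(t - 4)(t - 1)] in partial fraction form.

Using cover-up method: α = 1/10, β = 1/6, γ = -4/15
Result: (1/10)/(t + 4) + (1/6)/(t - 4) - (4/15)/(t - 1)


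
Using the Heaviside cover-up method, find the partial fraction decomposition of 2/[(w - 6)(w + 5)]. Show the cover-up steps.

Cover (w - 6): set w=6, get α = 2/(6 + 5) = 2/11. Cover (w + 5): set w=-5, get β = 2/(-5 - 6) = -2/11.
Result: (2/11)/(w - 6) - (2/11)/(w + 5)


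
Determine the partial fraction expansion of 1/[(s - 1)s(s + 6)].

Using cover-up method: A = 1/7, B = -1/6, C = 1/42
Result: (1/7)/(s - 1) - (1/6)/s + (1/42)/(s + 6)


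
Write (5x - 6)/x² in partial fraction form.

(5x - 6) = Px + Q. At x = 0: Q = 5·0 - 6 = -6. Coeff of x: P = 5
Result: 5/x - 6/x²


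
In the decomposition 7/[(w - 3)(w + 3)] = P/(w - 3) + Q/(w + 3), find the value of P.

Cover-up at w = 3: P = 7/(3 + 3) = 7/6


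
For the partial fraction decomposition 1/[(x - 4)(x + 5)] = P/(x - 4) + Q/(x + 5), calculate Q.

Cover-up at x = -5: Q = 1/(-5 - 4) = -1/9


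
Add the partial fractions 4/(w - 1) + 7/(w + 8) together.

Common denominator (w - 1)(w + 8). Numerator: 4(w + 8) + 7(w - 1) = (4w + 32) + (7w - 7) = 11w + 25
Result: (11w + 25)/[(w - 1)(w + 8)]


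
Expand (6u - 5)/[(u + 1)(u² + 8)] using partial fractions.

At u=-1: P = (6·(-1) - 5)/((-1)² + 8) = -11/9. Q = -P = 11/9, R = 6 - (-1)·P = 43/9
Result: (-11/9)/(u + 1) + ((11/9)u + 43/9)/(u² + 8)


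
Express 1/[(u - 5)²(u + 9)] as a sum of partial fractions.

Cover-up at u=-9: γ = 1/(-9 - 5)² = 1/196. Cover-up at u=5: β = 1/(5 + 9) = 1/14. Comparing u² coeff: α = -γ = -1/196
Result: (-1/196)/(u - 5) + (1/14)/(u - 5)² + (1/196)/(u + 9)


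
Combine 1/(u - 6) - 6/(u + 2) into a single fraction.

Common denominator (u - 6)(u + 2). Numerator: 1(u + 2) - 6(u - 6) = (u + 2) - (6u - 36) = -5u + 38
Result: (-5u + 38)/[(u - 6)(u + 2)]


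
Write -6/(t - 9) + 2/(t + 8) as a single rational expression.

Common denominator (t - 9)(t + 8). Numerator: -6(t + 8) + 2(t - 9) = (-6t - 48) + (2t - 18) = -4t - 66
Result: (-4t - 66)/[(t - 9)(t + 8)]


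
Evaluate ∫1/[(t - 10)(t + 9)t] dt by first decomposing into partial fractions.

Cover-up: A = 1/190, B = 1/171, C = -1/90. Decomposition: (1/190)/(t - 10) + (1/171)/(t + 9) - (1/90)/t. Integrate each term: (1/190) ln|(t - 10)| + (1/171) ln|(t + 9)| - (1/90) ln|t| + C


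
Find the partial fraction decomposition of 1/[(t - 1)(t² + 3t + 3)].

Cover-up at t = 1: A = 1/(1² + 3·1 + 3) = 1/7. Then B = -A = -1/7, C = -A·(3 + 1) = -4/7
Result: (1/7)/(t - 1) - ((1/7)t + 4/7)/(t² + 3t + 3)


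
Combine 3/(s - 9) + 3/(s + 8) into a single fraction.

Common denominator (s - 9)(s + 8). Numerator: 3(s + 8) + 3(s - 9) = (3s + 24) + (3s - 27) = 6s - 3
Result: (6s - 3)/[(s - 9)(s + 8)]


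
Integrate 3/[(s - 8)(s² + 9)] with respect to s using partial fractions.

Cover-up at s=8: α = 3/(8²+9) = 3/73. Coeff matching: β = -3/73, γ = -24/73. Decomposition: (3/73)/(s - 8) - ((3/73)s + 24/73)/(s² + 9). Integrate: linear → ln, quadratic → (1/2)ln + arctan: (3/73) ln|(s - 8)| - (3/146) ln(s² + 9) - (8/73) arctan(s/3) + C


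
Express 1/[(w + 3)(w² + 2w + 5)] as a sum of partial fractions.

Cover-up at w = -3: α = 1/((-3)² + 2·(-3) + 5) = 1/8. Then β = -α = -1/8, γ = -α·(2 - 3) = 1/8
Result: (1/8)/(w + 3) - ((1/8)w - 1/8)/(w² + 2w + 5)


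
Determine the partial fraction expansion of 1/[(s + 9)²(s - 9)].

Cover-up at s=9: R = 1/(9 + 9)² = 1/324. Cover-up at s=-9: Q = 1/(-9 - 9) = -1/18. Comparing s² coeff: P = -R = -1/324
Result: (-1/324)/(s + 9) - (1/18)/(s + 9)² + (1/324)/(s - 9)


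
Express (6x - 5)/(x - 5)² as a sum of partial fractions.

(6x - 5) = α(x - 5) + β. At x = 5: β = 6·5 - 5 = 25. Coeff of x: α = 6
Result: 6/(x - 5) + 25/(x - 5)²


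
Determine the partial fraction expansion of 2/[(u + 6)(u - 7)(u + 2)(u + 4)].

Using Heaviside cover-up: (-1/52)/(u + 6) + (2/1287)/(u - 7) - (1/36)/(u + 2) + (1/22)/(u + 4)


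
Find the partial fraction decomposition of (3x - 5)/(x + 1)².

(3x - 5) = A(x + 1) + B. At x = -1: B = 3·(-1) - 5 = -8. Coeff of x: A = 3
Result: 3/(x + 1) - 8/(x + 1)²


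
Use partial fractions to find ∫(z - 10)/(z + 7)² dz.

Decompose: α = 1, β = 1·(-7) - 10 = -17, so (z - 10)/(z + 7)² = 1/(z + 7) - 17/(z + 7)². Integrate: ∫ α/(z + 7) dz = ln|(z + 7)|; ∫ β/(z + 7)² dz = 17/(z + 7). Sum: ln|(z + 7)| + 17/(z + 7) + C


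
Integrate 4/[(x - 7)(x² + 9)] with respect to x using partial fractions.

Cover-up at x=7: A = 4/(7²+9) = 2/29. Coeff matching: B = -2/29, C = -14/29. Decomposition: (2/29)/(x - 7) - ((2/29)x + 14/29)/(x² + 9). Integrate: linear → ln, quadratic → (1/2)ln + arctan: (2/29) ln|(x - 7)| - (1/29) ln(x² + 9) - (14/87) arctan(x/3) + C


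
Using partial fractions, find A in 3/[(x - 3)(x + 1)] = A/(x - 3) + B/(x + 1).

Cover-up at x = 3: A = 3/(3 + 1) = 3/4


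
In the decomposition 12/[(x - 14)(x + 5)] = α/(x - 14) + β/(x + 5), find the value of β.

Cover-up at x = -5: β = 12/(-5 - 14) = -12/19


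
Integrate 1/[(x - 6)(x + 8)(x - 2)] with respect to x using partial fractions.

Cover-up: A = 1/56, B = 1/140, C = -1/40. Decomposition: (1/56)/(x - 6) + (1/140)/(x + 8) - (1/40)/(x - 2). Integrate each term: (1/56) ln|(x - 6)| + (1/140) ln|(x + 8)| - (1/40) ln|(x - 2)| + C


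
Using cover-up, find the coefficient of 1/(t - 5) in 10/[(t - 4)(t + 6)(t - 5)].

Cover (t - 5), set t=5: 10/[(5 - 4)(5 + 6)] = 10/11


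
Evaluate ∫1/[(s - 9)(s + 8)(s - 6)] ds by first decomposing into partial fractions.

Cover-up: α = 1/51, β = 1/238, γ = -1/42. Decomposition: (1/51)/(s - 9) + (1/238)/(s + 8) - (1/42)/(s - 6). Integrate each term: (1/51) ln|(s - 9)| + (1/238) ln|(s + 8)| - (1/42) ln|(s - 6)| + C


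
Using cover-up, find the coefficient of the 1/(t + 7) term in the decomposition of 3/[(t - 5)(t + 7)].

Cover (t + 7), set t=-7: 3/((t - 5) at t=-7) = 3/(-12) = -1/4


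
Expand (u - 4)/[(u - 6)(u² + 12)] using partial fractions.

At u=6: A = (1·6 - 4)/(6² + 12) = 1/24. B = -A = -1/24, C = 1 - 6·A = 3/4
Result: (1/24)/(u - 6) - ((1/24)u - 3/4)/(u² + 12)


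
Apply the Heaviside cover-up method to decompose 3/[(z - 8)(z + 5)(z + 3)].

Cover (z - 8), z=8: A = 3/[(8 + 5)(8 + 3)] = 3/143. Cover (z + 5), z=-5: B = 3/[(-5 - 8)(-5 + 3)] = 3/26. Cover (z + 3), z=-3: C = 3/[(-3 - 8)(-3 + 5)] = -3/22.
Result: (3/143)/(z - 8) + (3/26)/(z + 5) - (3/22)/(z + 3)


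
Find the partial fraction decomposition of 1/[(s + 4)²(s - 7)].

Cover-up at s=7: R = 1/(7 + 4)² = 1/121. Cover-up at s=-4: Q = 1/(-4 - 7) = -1/11. Comparing s² coeff: P = -R = -1/121
Result: (-1/121)/(s + 4) - (1/11)/(s + 4)² + (1/121)/(s - 7)


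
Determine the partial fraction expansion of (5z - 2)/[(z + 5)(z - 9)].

At z=-5: P = (5·(-5) - 2)/(-5 - 9) = 27/14. At z=9: Q = (5·9 - 2)/(9 + 5) = 43/14
Result: (27/14)/(z + 5) + (43/14)/(z - 9)


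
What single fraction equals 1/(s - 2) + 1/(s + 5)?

Common denominator (s - 2)(s + 5). Numerator: 1(s + 5) + 1(s - 2) = (s + 5) + (s - 2) = 2s + 3
Result: (2s + 3)/[(s - 2)(s + 5)]


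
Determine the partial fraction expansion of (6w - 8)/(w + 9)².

(6w - 8) = P(w + 9) + Q. At w = -9: Q = 6·(-9) - 8 = -62. Coeff of w: P = 6
Result: 6/(w + 9) - 62/(w + 9)²


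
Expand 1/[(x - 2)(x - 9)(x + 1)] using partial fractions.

Using cover-up method: A = -1/21, B = 1/70, C = 1/30
Result: (-1/21)/(x - 2) + (1/70)/(x - 9) + (1/30)/(x + 1)


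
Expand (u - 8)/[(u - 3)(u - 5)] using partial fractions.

At u=3: P = (1·3 - 8)/(3 - 5) = 5/2. At u=5: Q = (1·5 - 8)/(5 - 3) = -3/2
Result: (5/2)/(u - 3) - (3/2)/(u - 5)


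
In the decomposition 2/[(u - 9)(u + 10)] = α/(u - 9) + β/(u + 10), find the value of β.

Cover-up at u = -10: β = 2/(-10 - 9) = -2/19


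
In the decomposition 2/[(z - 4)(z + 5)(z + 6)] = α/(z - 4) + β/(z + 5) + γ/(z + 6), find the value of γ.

Cover-up at z = -6: γ = 2/[(-6 - 4)(-6 + 5)] = 2/[(-10)(-1)] = 2/10 = 1/5


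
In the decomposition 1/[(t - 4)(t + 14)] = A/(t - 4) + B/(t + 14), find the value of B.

Cover-up at t = -14: B = 1/(-14 - 4) = -1/18


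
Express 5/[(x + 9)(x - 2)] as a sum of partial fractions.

5/(x + 9)(x - 2) = A/(x + 9) + B/(x - 2). A = 5/(-9 - 2) = -5/11, B = 5/(2 + 9) = 5/11
Result: (-5/11)/(x + 9) + (5/11)/(x - 2)


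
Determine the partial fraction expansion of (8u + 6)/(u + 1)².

(8u + 6) = P(u + 1) + Q. At u = -1: Q = 8·(-1) + 6 = -2. Coeff of u: P = 8
Result: 8/(u + 1) - 2/(u + 1)²


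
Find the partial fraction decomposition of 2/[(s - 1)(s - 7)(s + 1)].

Using cover-up method: A = -1/6, B = 1/24, C = 1/8
Result: (-1/6)/(s - 1) + (1/24)/(s - 7) + (1/8)/(s + 1)


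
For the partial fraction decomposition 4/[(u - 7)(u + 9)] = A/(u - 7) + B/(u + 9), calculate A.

Cover-up at u = 7: A = 4/(7 + 9) = 4/16 = 1/4


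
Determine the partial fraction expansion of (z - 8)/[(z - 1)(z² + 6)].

At z=1: α = (1·1 - 8)/(1² + 6) = -1. β = -α = 1, γ = 1 - 1·α = 2
Result: -1/(z - 1) + (z + 2)/(z² + 6)


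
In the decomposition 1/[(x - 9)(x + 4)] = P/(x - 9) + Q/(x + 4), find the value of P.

Cover-up at x = 9: P = 1/(9 + 4) = 1/13


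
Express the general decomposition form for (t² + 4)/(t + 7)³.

Repeated linear factor (power 3): A/(t + 7) + B/(t + 7)² + C/(t + 7)³


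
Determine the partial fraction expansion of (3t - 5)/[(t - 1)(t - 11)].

At t=1: P = (3·1 - 5)/(1 - 11) = 1/5. At t=11: Q = (3·11 - 5)/(11 - 1) = 14/5
Result: (1/5)/(t - 1) + (14/5)/(t - 11)


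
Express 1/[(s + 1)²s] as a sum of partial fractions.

Cover-up at s=0: γ = 1/(0 + 1)² = 1. Cover-up at s=-1: β = 1/(-1 - 0) = -1. Comparing s² coeff: α = -γ = -1
Result: -1/(s + 1) - 1/(s + 1)² + 1/s


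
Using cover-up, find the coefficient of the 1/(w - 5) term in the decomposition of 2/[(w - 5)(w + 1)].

Cover (w - 5), set w=5: 2/((w + 1) at w=5) = 2/(6) = 1/3


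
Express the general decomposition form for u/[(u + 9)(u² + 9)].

Linear + irreducible quadratic: A/(u + 9) + (Bu + C)/(u² + 9)


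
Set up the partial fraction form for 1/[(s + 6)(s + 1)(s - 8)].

Three distinct linear factors: A/(s + 6) + B/(s + 1) + C/(s - 8)
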